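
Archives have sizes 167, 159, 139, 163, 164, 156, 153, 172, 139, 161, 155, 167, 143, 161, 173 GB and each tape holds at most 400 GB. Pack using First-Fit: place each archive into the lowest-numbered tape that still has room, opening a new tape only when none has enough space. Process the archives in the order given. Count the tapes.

8

Put 167 GB in tape 1; 233 GB remain.
Put 159 GB in tape 1; 74 GB remain.
Put 139 GB in tape 2; 261 GB remain.
Put 163 GB in tape 2; 98 GB remain.
Put 164 GB in tape 3; 236 GB remain.
Put 156 GB in tape 3; 80 GB remain.
Put 153 GB in tape 4; 247 GB remain.
Put 172 GB in tape 4; 75 GB remain.
Put 139 GB in tape 5; 261 GB remain.
Put 161 GB in tape 5; 100 GB remain.
Put 155 GB in tape 6; 245 GB remain.
Put 167 GB in tape 6; 78 GB remain.
Put 143 GB in tape 7; 257 GB remain.
Put 161 GB in tape 7; 96 GB remain.
Put 173 GB in tape 8; 227 GB remain.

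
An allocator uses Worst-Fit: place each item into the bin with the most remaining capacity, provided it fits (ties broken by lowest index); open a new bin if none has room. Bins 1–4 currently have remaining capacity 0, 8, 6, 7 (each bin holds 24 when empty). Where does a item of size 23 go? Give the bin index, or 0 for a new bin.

0

No bin has ≥ 23 free, so a new bin is opened.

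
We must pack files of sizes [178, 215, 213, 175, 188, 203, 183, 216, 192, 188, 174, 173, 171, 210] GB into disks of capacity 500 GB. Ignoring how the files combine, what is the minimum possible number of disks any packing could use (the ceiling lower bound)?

6 disks

Total size = 178 + 215 + 213 + 175 + 188 + 203 + 183 + 216 + 192 + 188 + 174 + 173 + 171 + 210 = 2679 GB.
⌈2679 / 500⌉ = 6.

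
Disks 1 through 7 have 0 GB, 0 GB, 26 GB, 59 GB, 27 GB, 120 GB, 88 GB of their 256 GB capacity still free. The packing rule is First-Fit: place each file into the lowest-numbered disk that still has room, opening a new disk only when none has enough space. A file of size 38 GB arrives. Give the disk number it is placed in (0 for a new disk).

Disks with room: disk 4 (59 GB), disk 6 (120 GB), disk 7 (88 GB).
The first with room is disk 4.

4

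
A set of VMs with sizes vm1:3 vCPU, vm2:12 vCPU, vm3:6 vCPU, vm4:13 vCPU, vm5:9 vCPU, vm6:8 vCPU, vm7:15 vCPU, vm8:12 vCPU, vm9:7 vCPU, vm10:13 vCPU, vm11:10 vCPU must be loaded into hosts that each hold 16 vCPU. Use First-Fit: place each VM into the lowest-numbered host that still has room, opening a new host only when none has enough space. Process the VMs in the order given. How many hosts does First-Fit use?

8 hosts

vm1 (3 vCPU) → host 1 (remaining 13 vCPU)
vm2 (12 vCPU) → host 1 (remaining 1 vCPU)
vm3 (6 vCPU) → host 2 (remaining 10 vCPU)
vm4 (13 vCPU) → host 3 (remaining 3 vCPU)
vm5 (9 vCPU) → host 2 (remaining 1 vCPU)
vm6 (8 vCPU) → host 4 (remaining 8 vCPU)
vm7 (15 vCPU) → host 5 (remaining 1 vCPU)
vm8 (12 vCPU) → host 6 (remaining 4 vCPU)
vm9 (7 vCPU) → host 4 (remaining 1 vCPU)
vm10 (13 vCPU) → host 7 (remaining 3 vCPU)
vm11 (10 vCPU) → host 8 (remaining 6 vCPU)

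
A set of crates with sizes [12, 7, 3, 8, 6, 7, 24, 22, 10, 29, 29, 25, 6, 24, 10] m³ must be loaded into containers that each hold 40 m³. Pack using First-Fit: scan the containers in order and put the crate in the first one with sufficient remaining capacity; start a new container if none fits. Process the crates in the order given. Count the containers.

7 containers

12 m³ → container 1 (remaining 28 m³)
7 m³ → container 1 (remaining 21 m³)
3 m³ → container 1 (remaining 18 m³)
8 m³ → container 1 (remaining 10 m³)
6 m³ → container 1 (remaining 4 m³)
7 m³ → container 2 (remaining 33 m³)
24 m³ → container 2 (remaining 9 m³)
22 m³ → container 3 (remaining 18 m³)
10 m³ → container 3 (remaining 8 m³)
29 m³ → container 4 (remaining 11 m³)
29 m³ → container 5 (remaining 11 m³)
25 m³ → container 6 (remaining 15 m³)
6 m³ → container 2 (remaining 3 m³)
24 m³ → container 7 (remaining 16 m³)
10 m³ → container 4 (remaining 1 m³)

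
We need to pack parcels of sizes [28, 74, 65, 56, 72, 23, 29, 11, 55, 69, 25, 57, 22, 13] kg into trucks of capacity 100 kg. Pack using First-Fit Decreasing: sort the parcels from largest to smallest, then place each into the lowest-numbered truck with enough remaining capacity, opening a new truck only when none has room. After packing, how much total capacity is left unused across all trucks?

101

Sorted descending: 74, 72, 69, 65, 57, 56, 55, 29, 28, 25, 23, 22, 13, 11.
truck 1: place 74 kg, 26 kg left
truck 2: place 72 kg, 28 kg left
truck 3: place 69 kg, 31 kg left
truck 4: place 65 kg, 35 kg left
truck 5: place 57 kg, 43 kg left
truck 6: place 56 kg, 44 kg left
truck 7: place 55 kg, 45 kg left
truck 3: place 29 kg, 2 kg left
truck 2: place 28 kg, 0 kg left
truck 1: place 25 kg, 1 kg left
truck 4: place 23 kg, 12 kg left
truck 5: place 22 kg, 21 kg left
truck 5: place 13 kg, 8 kg left
truck 4: place 11 kg, 1 kg left
7 trucks × 100 kg = 700 kg; used 599 kg; unused 101 kg.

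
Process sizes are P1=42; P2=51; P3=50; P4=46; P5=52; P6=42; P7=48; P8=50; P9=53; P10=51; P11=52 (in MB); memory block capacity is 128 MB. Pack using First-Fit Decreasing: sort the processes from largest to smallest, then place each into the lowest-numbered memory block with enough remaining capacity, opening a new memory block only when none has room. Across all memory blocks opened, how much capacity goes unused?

231

Sorted descending: 53, 52, 52, 51, 51, 50, 50, 48, 46, 42, 42.
53 MB → memory block 1 (remaining 75 MB)
52 MB → memory block 1 (remaining 23 MB)
52 MB → memory block 2 (remaining 76 MB)
51 MB → memory block 2 (remaining 25 MB)
51 MB → memory block 3 (remaining 77 MB)
50 MB → memory block 3 (remaining 27 MB)
50 MB → memory block 4 (remaining 78 MB)
48 MB → memory block 4 (remaining 30 MB)
46 MB → memory block 5 (remaining 82 MB)
42 MB → memory block 5 (remaining 40 MB)
42 MB → memory block 6 (remaining 86 MB)
6 memory blocks × 128 MB = 768 MB; used 537 MB; unused 231 MB.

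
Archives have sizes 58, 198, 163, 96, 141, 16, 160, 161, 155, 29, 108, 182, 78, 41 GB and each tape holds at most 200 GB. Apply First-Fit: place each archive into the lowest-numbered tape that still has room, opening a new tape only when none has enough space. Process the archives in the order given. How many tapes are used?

9 tapes

Put 58 GB in tape 1; 142 GB remain.
Put 198 GB in tape 2; 2 GB remain.
Put 163 GB in tape 3; 37 GB remain.
Put 96 GB in tape 1; 46 GB remain.
Put 141 GB in tape 4; 59 GB remain.
Put 16 GB in tape 1; 30 GB remain.
Put 160 GB in tape 5; 40 GB remain.
Put 161 GB in tape 6; 39 GB remain.
Put 155 GB in tape 7; 45 GB remain.
Put 29 GB in tape 1; 1 GB remain.
Put 108 GB in tape 8; 92 GB remain.
Put 182 GB in tape 9; 18 GB remain.
Put 78 GB in tape 8; 14 GB remain.
Put 41 GB in tape 4; 18 GB remain.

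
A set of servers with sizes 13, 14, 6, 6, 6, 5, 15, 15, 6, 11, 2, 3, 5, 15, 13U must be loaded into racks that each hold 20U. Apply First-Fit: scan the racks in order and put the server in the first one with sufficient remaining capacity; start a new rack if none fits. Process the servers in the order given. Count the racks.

rack 1: place 13U, 7U left
rack 2: place 14U, 6U left
rack 1: place 6U, 1U left
rack 2: place 6U, 0U left
rack 3: place 6U, 14U left
rack 3: place 5U, 9U left
rack 4: place 15U, 5U left
rack 5: place 15U, 5U left
rack 3: place 6U, 3U left
rack 6: place 11U, 9U left
rack 3: place 2U, 1U left
rack 4: place 3U, 2U left
rack 5: place 5U, 0U left
rack 7: place 15U, 5U left
rack 8: place 13U, 7U left

8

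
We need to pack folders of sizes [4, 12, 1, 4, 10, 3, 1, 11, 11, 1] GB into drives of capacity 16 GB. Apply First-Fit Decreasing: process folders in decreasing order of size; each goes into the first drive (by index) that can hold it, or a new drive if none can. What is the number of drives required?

4 drives

Sorted descending: 12, 11, 11, 10, 4, 4, 3, 1, 1, 1.
12 GB → drive 1 (remaining 4 GB)
11 GB → drive 2 (remaining 5 GB)
11 GB → drive 3 (remaining 5 GB)
10 GB → drive 4 (remaining 6 GB)
4 GB → drive 1 (remaining 0 GB)
4 GB → drive 2 (remaining 1 GB)
3 GB → drive 3 (remaining 2 GB)
1 GB → drive 2 (remaining 0 GB)
1 GB → drive 3 (remaining 1 GB)
1 GB → drive 3 (remaining 0 GB)
Final drives: [12,4] [11,4,1] [11,3,1,1] [10].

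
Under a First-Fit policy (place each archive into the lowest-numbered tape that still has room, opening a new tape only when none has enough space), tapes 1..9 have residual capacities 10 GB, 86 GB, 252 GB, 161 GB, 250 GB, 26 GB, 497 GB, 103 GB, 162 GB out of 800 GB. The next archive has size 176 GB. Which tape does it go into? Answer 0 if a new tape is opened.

3

Tapes with room: tape 3 (252 GB), tape 5 (250 GB), tape 7 (497 GB).
The first with room is tape 3.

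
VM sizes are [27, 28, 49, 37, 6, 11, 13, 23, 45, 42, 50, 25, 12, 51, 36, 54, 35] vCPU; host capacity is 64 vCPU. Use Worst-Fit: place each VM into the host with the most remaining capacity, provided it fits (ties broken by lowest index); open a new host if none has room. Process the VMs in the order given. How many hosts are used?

host 1: place 27 vCPU, 37 vCPU left
host 1: place 28 vCPU, 9 vCPU left
host 2: place 49 vCPU, 15 vCPU left
host 3: place 37 vCPU, 27 vCPU left
host 3: place 6 vCPU, 21 vCPU left
host 3: place 11 vCPU, 10 vCPU left
host 2: place 13 vCPU, 2 vCPU left
host 4: place 23 vCPU, 41 vCPU left
host 5: place 45 vCPU, 19 vCPU left
host 6: place 42 vCPU, 22 vCPU left
host 7: place 50 vCPU, 14 vCPU left
host 4: place 25 vCPU, 16 vCPU left
host 6: place 12 vCPU, 10 vCPU left
host 8: place 51 vCPU, 13 vCPU left
host 9: place 36 vCPU, 28 vCPU left
host 10: place 54 vCPU, 10 vCPU left
host 11: place 35 vCPU, 29 vCPU left

11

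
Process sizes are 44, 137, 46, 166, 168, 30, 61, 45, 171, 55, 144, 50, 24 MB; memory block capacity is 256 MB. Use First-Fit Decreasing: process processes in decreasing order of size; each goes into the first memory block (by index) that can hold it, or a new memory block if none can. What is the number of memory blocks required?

Sorted descending: 171, 168, 166, 144, 137, 61, 55, 50, 46, 45, 44, 30, 24.
memory block 1: place 171 MB, 85 MB left
memory block 2: place 168 MB, 88 MB left
memory block 3: place 166 MB, 90 MB left
memory block 4: place 144 MB, 112 MB left
memory block 5: place 137 MB, 119 MB left
memory block 1: place 61 MB, 24 MB left
memory block 2: place 55 MB, 33 MB left
memory block 3: place 50 MB, 40 MB left
memory block 4: place 46 MB, 66 MB left
memory block 4: place 45 MB, 21 MB left
memory block 5: place 44 MB, 75 MB left
memory block 2: place 30 MB, 3 MB left
memory block 1: place 24 MB, 0 MB left

5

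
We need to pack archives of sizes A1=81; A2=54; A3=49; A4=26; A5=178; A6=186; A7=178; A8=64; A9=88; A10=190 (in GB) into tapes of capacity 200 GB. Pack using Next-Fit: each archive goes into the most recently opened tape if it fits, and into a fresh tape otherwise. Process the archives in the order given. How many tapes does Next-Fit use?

tape 1: place A1 (81 GB), 119 GB left
tape 1: place A2 (54 GB), 65 GB left
tape 1: place A3 (49 GB), 16 GB left
tape 2: place A4 (26 GB), 174 GB left
tape 3: place A5 (178 GB), 22 GB left
tape 4: place A6 (186 GB), 14 GB left
tape 5: place A7 (178 GB), 22 GB left
tape 6: place A8 (64 GB), 136 GB left
tape 6: place A9 (88 GB), 48 GB left
tape 7: place A10 (190 GB), 10 GB left
Final tapes: [81,54,49] [26] [178] [186] [178] [64,88] [190].

7 tapes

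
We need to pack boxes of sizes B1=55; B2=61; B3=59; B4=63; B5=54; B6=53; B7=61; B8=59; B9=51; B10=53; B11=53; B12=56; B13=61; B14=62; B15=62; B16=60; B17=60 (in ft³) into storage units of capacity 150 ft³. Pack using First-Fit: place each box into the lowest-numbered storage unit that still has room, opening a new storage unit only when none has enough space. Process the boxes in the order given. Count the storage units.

storage unit 1: place B1 (55 ft³), 95 ft³ left
storage unit 1: place B2 (61 ft³), 34 ft³ left
storage unit 2: place B3 (59 ft³), 91 ft³ left
storage unit 2: place B4 (63 ft³), 28 ft³ left
storage unit 3: place B5 (54 ft³), 96 ft³ left
storage unit 3: place B6 (53 ft³), 43 ft³ left
storage unit 4: place B7 (61 ft³), 89 ft³ left
storage unit 4: place B8 (59 ft³), 30 ft³ left
storage unit 5: place B9 (51 ft³), 99 ft³ left
storage unit 5: place B10 (53 ft³), 46 ft³ left
storage unit 6: place B11 (53 ft³), 97 ft³ left
storage unit 6: place B12 (56 ft³), 41 ft³ left
storage unit 7: place B13 (61 ft³), 89 ft³ left
storage unit 7: place B14 (62 ft³), 27 ft³ left
storage unit 8: place B15 (62 ft³), 88 ft³ left
storage unit 8: place B16 (60 ft³), 28 ft³ left
storage unit 9: place B17 (60 ft³), 90 ft³ left
Final storage units: [55,61] [59,63] [54,53] [61,59] [51,53] [53,56] [61,62] [62,60] [60].

9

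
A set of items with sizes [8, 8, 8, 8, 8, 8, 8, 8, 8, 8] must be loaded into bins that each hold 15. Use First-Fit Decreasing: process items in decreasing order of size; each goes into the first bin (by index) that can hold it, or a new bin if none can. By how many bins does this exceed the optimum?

First-Fit Decreasing: [8] [8] [8] [8] [8] [8] [8] [8] [8] [8] → 10 bins.
10 items exceed 7.5 (half the capacity), and no two of those can share a bin, so at least 10 bins are needed.
So 10 is already optimal.

0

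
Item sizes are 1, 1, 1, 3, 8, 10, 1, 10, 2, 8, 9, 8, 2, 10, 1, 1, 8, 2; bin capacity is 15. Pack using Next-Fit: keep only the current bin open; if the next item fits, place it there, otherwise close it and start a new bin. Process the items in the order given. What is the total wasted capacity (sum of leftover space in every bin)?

34

1 → bin 1 (remaining 14)
1 → bin 1 (remaining 13)
1 → bin 1 (remaining 12)
3 → bin 1 (remaining 9)
8 → bin 1 (remaining 1)
10 → bin 2 (remaining 5)
1 → bin 2 (remaining 4)
10 → bin 3 (remaining 5)
2 → bin 3 (remaining 3)
8 → bin 4 (remaining 7)
9 → bin 5 (remaining 6)
8 → bin 6 (remaining 7)
2 → bin 6 (remaining 5)
10 → bin 7 (remaining 5)
1 → bin 7 (remaining 4)
1 → bin 7 (remaining 3)
8 → bin 8 (remaining 7)
2 → bin 8 (remaining 5)
8 bins × 15 = 120; used 86; unused 34.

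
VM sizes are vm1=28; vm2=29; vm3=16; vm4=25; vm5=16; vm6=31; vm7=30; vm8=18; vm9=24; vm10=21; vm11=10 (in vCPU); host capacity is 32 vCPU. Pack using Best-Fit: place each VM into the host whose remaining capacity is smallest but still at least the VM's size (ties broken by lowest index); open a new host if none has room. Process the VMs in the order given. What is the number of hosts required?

vm1 (28 vCPU) → host 1 (remaining 4 vCPU)
vm2 (29 vCPU) → host 2 (remaining 3 vCPU)
vm3 (16 vCPU) → host 3 (remaining 16 vCPU)
vm4 (25 vCPU) → host 4 (remaining 7 vCPU)
vm5 (16 vCPU) → host 3 (remaining 0 vCPU)
vm6 (31 vCPU) → host 5 (remaining 1 vCPU)
vm7 (30 vCPU) → host 6 (remaining 2 vCPU)
vm8 (18 vCPU) → host 7 (remaining 14 vCPU)
vm9 (24 vCPU) → host 8 (remaining 8 vCPU)
vm10 (21 vCPU) → host 9 (remaining 11 vCPU)
vm11 (10 vCPU) → host 9 (remaining 1 vCPU)

9 hosts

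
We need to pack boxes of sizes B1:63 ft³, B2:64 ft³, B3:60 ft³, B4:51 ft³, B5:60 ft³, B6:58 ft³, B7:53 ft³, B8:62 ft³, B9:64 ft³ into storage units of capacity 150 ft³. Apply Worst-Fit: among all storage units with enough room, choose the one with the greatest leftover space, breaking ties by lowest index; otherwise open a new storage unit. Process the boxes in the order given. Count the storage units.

5

B1 (63 ft³) → storage unit 1 (remaining 87 ft³)
B2 (64 ft³) → storage unit 1 (remaining 23 ft³)
B3 (60 ft³) → storage unit 2 (remaining 90 ft³)
B4 (51 ft³) → storage unit 2 (remaining 39 ft³)
B5 (60 ft³) → storage unit 3 (remaining 90 ft³)
B6 (58 ft³) → storage unit 3 (remaining 32 ft³)
B7 (53 ft³) → storage unit 4 (remaining 97 ft³)
B8 (62 ft³) → storage unit 4 (remaining 35 ft³)
B9 (64 ft³) → storage unit 5 (remaining 86 ft³)
Final storage units: [63,64] [60,51] [60,58] [53,62] [64].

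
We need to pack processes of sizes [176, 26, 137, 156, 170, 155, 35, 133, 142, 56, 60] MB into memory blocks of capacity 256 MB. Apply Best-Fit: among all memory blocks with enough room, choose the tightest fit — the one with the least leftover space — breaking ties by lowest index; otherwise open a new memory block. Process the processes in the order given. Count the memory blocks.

memory block 1: place 176 MB, 80 MB left
memory block 1: place 26 MB, 54 MB left
memory block 2: place 137 MB, 119 MB left
memory block 3: place 156 MB, 100 MB left
memory block 4: place 170 MB, 86 MB left
memory block 5: place 155 MB, 101 MB left
memory block 1: place 35 MB, 19 MB left
memory block 6: place 133 MB, 123 MB left
memory block 7: place 142 MB, 114 MB left
memory block 4: place 56 MB, 30 MB left
memory block 3: place 60 MB, 40 MB left
Final memory blocks: [176,26,35] [137] [156,60] [170,56] [155] [133] [142].

7 memory blocks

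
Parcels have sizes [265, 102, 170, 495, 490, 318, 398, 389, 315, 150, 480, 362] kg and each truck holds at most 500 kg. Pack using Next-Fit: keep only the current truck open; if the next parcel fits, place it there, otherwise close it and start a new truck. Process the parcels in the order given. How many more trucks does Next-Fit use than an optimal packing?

1

Next-Fit: [265,102] [170] [495] [490] [318] [398] [389] [315,150] [480] [362] → 10 trucks.
9 parcels exceed 250 kg (half the capacity), and no two of those can share a truck, so at least 9 trucks are needed.
An optimal packing achieves that bound: [495] [490] [480] [398,102] [389] [362] [318,170] [315,150] [265] → 9 trucks.
Excess: 10 − 9 = 1.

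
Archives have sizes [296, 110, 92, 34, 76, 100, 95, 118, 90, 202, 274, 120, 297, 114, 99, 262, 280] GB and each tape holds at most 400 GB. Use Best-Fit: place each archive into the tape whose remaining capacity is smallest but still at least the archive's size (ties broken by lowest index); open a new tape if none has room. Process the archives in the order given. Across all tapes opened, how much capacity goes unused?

541

296 GB → tape 1 (remaining 104 GB)
110 GB → tape 2 (remaining 290 GB)
92 GB → tape 1 (remaining 12 GB)
34 GB → tape 2 (remaining 256 GB)
76 GB → tape 2 (remaining 180 GB)
100 GB → tape 2 (remaining 80 GB)
95 GB → tape 3 (remaining 305 GB)
118 GB → tape 3 (remaining 187 GB)
90 GB → tape 3 (remaining 97 GB)
202 GB → tape 4 (remaining 198 GB)
274 GB → tape 5 (remaining 126 GB)
120 GB → tape 5 (remaining 6 GB)
297 GB → tape 6 (remaining 103 GB)
114 GB → tape 4 (remaining 84 GB)
99 GB → tape 6 (remaining 4 GB)
262 GB → tape 7 (remaining 138 GB)
280 GB → tape 8 (remaining 120 GB)
8 tapes × 400 GB = 3200 GB; used 2659 GB; unused 541 GB.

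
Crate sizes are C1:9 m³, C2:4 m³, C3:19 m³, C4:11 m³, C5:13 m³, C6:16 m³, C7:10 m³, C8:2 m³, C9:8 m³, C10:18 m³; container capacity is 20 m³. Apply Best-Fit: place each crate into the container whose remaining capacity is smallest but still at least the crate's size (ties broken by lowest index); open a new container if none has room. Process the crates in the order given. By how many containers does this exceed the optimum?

Best-Fit: [9,4] [19] [11,8] [13] [16,2] [10] [18] → 7 containers.
Total size 110 m³; any packing needs at least ⌈110/20⌉ = 6 containers.
An optimal packing achieves that bound: [19] [18,2] [16,4] [13] [11,9] [10,8] → 6 containers.
Excess: 7 − 6 = 1.

1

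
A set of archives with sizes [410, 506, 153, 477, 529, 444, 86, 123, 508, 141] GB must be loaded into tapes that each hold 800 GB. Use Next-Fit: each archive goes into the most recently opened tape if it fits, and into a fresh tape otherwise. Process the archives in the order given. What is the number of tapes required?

410 GB → tape 1 (remaining 390 GB)
506 GB → tape 2 (remaining 294 GB)
153 GB → tape 2 (remaining 141 GB)
477 GB → tape 3 (remaining 323 GB)
529 GB → tape 4 (remaining 271 GB)
444 GB → tape 5 (remaining 356 GB)
86 GB → tape 5 (remaining 270 GB)
123 GB → tape 5 (remaining 147 GB)
508 GB → tape 6 (remaining 292 GB)
141 GB → tape 6 (remaining 151 GB)

6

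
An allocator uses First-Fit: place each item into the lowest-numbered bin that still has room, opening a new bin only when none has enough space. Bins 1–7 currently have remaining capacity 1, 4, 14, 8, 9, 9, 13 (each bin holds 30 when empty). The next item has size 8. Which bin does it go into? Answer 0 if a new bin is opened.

3

Bins with room: bin 3 (14), bin 4 (8), bin 5 (9), bin 6 (9), bin 7 (13).
The first with room is bin 3.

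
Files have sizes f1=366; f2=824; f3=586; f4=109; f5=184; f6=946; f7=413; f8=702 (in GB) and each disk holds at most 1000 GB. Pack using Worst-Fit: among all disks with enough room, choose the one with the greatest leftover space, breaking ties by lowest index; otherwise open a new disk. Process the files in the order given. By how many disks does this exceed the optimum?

0

Worst-Fit: [366,586] [824,109] [184,413] [946] [702] → 5 disks.
Total size 4130 GB; any packing needs at least ⌈4130/1000⌉ = 5 disks.
So 5 is already optimal.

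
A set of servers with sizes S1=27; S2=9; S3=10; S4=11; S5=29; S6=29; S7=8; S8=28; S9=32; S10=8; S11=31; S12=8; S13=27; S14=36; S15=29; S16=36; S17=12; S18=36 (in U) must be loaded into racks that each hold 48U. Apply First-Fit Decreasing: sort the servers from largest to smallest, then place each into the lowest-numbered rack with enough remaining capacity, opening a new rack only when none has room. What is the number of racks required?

Sorted descending: 36, 36, 36, 32, 31, 29, 29, 29, 28, 27, 27, 12, 11, 10, 9, 8, 8, 8.
rack 1: place 36U, 12U left
rack 2: place 36U, 12U left
rack 3: place 36U, 12U left
rack 4: place 32U, 16U left
rack 5: place 31U, 17U left
rack 6: place 29U, 19U left
rack 7: place 29U, 19U left
rack 8: place 29U, 19U left
rack 9: place 28U, 20U left
rack 10: place 27U, 21U left
rack 11: place 27U, 21U left
rack 1: place 12U, 0U left
rack 2: place 11U, 1U left
rack 3: place 10U, 2U left
rack 4: place 9U, 7U left
rack 5: place 8U, 9U left
rack 5: place 8U, 1U left
rack 6: place 8U, 11U left

11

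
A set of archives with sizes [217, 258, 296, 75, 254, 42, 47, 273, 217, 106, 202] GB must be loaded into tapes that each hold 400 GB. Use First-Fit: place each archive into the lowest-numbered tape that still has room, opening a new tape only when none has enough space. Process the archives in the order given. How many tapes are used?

Put 217 GB in tape 1; 183 GB remain.
Put 258 GB in tape 2; 142 GB remain.
Put 296 GB in tape 3; 104 GB remain.
Put 75 GB in tape 1; 108 GB remain.
Put 254 GB in tape 4; 146 GB remain.
Put 42 GB in tape 1; 66 GB remain.
Put 47 GB in tape 1; 19 GB remain.
Put 273 GB in tape 5; 127 GB remain.
Put 217 GB in tape 6; 183 GB remain.
Put 106 GB in tape 2; 36 GB remain.
Put 202 GB in tape 7; 198 GB remain.
Final tapes: [217,75,42,47] [258,106] [296] [254] [273] [217] [202].

7 tapes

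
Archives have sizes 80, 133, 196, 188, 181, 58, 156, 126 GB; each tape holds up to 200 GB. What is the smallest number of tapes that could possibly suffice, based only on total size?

6 tapes

Total size = 80 + 133 + 196 + 188 + 181 + 58 + 156 + 126 = 1118 GB.
⌈1118 / 200⌉ = 6.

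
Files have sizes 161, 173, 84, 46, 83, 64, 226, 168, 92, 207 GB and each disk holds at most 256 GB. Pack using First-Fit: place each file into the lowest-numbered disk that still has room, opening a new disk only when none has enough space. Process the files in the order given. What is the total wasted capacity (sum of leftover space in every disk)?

Put 161 GB in disk 1; 95 GB remain.
Put 173 GB in disk 2; 83 GB remain.
Put 84 GB in disk 1; 11 GB remain.
Put 46 GB in disk 2; 37 GB remain.
Put 83 GB in disk 3; 173 GB remain.
Put 64 GB in disk 3; 109 GB remain.
Put 226 GB in disk 4; 30 GB remain.
Put 168 GB in disk 5; 88 GB remain.
Put 92 GB in disk 3; 17 GB remain.
Put 207 GB in disk 6; 49 GB remain.
6 disks × 256 GB = 1536 GB; used 1304 GB; unused 232 GB.

232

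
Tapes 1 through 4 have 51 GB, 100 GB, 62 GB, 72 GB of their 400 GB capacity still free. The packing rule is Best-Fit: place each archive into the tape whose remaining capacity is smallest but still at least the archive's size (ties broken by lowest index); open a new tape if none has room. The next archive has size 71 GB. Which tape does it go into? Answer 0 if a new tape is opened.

Tapes with room: tape 2 (100 GB), tape 4 (72 GB).
Tightest fit is tape 4 with 72 GB free.

4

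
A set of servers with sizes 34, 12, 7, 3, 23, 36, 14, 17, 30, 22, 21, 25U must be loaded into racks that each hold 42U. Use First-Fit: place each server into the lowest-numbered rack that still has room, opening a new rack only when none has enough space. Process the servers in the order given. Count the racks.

8

34U → rack 1 (remaining 8U)
12U → rack 2 (remaining 30U)
7U → rack 1 (remaining 1U)
3U → rack 2 (remaining 27U)
23U → rack 2 (remaining 4U)
36U → rack 3 (remaining 6U)
14U → rack 4 (remaining 28U)
17U → rack 4 (remaining 11U)
30U → rack 5 (remaining 12U)
22U → rack 6 (remaining 20U)
21U → rack 7 (remaining 21U)
25U → rack 8 (remaining 17U)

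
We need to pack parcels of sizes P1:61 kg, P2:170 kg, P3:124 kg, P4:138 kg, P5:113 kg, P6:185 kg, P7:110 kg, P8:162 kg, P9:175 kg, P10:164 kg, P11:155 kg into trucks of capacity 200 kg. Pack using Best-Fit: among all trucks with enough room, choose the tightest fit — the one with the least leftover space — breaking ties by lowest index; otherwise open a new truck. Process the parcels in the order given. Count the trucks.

Put P1 (61 kg) in truck 1; 139 kg remain.
Put P2 (170 kg) in truck 2; 30 kg remain.
Put P3 (124 kg) in truck 1; 15 kg remain.
Put P4 (138 kg) in truck 3; 62 kg remain.
Put P5 (113 kg) in truck 4; 87 kg remain.
Put P6 (185 kg) in truck 5; 15 kg remain.
Put P7 (110 kg) in truck 6; 90 kg remain.
Put P8 (162 kg) in truck 7; 38 kg remain.
Put P9 (175 kg) in truck 8; 25 kg remain.
Put P10 (164 kg) in truck 9; 36 kg remain.
Put P11 (155 kg) in truck 10; 45 kg remain.

10 trucks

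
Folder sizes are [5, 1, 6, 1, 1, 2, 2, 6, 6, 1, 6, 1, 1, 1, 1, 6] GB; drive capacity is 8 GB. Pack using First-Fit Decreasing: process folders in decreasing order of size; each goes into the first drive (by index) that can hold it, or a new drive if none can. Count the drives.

Sorted descending: 6, 6, 6, 6, 6, 5, 2, 2, 1, 1, 1, 1, 1, 1, 1, 1.
drive 1: place 6 GB, 2 GB left
drive 2: place 6 GB, 2 GB left
drive 3: place 6 GB, 2 GB left
drive 4: place 6 GB, 2 GB left
drive 5: place 6 GB, 2 GB left
drive 6: place 5 GB, 3 GB left
drive 1: place 2 GB, 0 GB left
drive 2: place 2 GB, 0 GB left
drive 3: place 1 GB, 1 GB left
drive 3: place 1 GB, 0 GB left
drive 4: place 1 GB, 1 GB left
drive 4: place 1 GB, 0 GB left
drive 5: place 1 GB, 1 GB left
drive 5: place 1 GB, 0 GB left
drive 6: place 1 GB, 2 GB left
drive 6: place 1 GB, 1 GB left

6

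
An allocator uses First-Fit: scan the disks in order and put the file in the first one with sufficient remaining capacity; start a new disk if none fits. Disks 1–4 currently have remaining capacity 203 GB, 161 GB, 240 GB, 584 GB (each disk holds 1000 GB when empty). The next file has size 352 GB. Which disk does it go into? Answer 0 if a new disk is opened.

Disks with room: disk 4 (584 GB).
The first with room is disk 4.

4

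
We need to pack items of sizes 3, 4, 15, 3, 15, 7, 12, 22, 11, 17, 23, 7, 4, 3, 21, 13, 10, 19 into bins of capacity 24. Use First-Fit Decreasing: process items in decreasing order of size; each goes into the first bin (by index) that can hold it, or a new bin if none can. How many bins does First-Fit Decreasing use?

Sorted descending: 23, 22, 21, 19, 17, 15, 15, 13, 12, 11, 10, 7, 7, 4, 4, 3, 3, 3.
Put 23 in bin 1; 1 remain.
Put 22 in bin 2; 2 remain.
Put 21 in bin 3; 3 remain.
Put 19 in bin 4; 5 remain.
Put 17 in bin 5; 7 remain.
Put 15 in bin 6; 9 remain.
Put 15 in bin 7; 9 remain.
Put 13 in bin 8; 11 remain.
Put 12 in bin 9; 12 remain.
Put 11 in bin 8; 0 remain.
Put 10 in bin 9; 2 remain.
Put 7 in bin 5; 0 remain.
Put 7 in bin 6; 2 remain.
Put 4 in bin 4; 1 remain.
Put 4 in bin 7; 5 remain.
Put 3 in bin 3; 0 remain.
Put 3 in bin 7; 2 remain.
Put 3 in bin 10; 21 remain.

10 bins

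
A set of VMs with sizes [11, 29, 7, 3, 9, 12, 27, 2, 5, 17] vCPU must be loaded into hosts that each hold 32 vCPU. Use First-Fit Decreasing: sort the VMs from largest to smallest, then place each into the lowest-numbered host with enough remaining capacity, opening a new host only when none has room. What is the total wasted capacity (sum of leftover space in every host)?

6

Sorted descending: 29, 27, 17, 12, 11, 9, 7, 5, 3, 2.
host 1: place 29 vCPU, 3 vCPU left
host 2: place 27 vCPU, 5 vCPU left
host 3: place 17 vCPU, 15 vCPU left
host 3: place 12 vCPU, 3 vCPU left
host 4: place 11 vCPU, 21 vCPU left
host 4: place 9 vCPU, 12 vCPU left
host 4: place 7 vCPU, 5 vCPU left
host 2: place 5 vCPU, 0 vCPU left
host 1: place 3 vCPU, 0 vCPU left
host 3: place 2 vCPU, 1 vCPU left
4 hosts × 32 vCPU = 128 vCPU; used 122 vCPU; unused 6 vCPU.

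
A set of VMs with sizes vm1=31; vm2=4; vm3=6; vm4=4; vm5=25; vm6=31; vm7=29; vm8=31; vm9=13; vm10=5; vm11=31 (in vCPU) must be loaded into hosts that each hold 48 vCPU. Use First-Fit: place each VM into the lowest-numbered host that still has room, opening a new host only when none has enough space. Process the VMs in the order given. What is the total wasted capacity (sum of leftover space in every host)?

Put vm1 (31 vCPU) in host 1; 17 vCPU remain.
Put vm2 (4 vCPU) in host 1; 13 vCPU remain.
Put vm3 (6 vCPU) in host 1; 7 vCPU remain.
Put vm4 (4 vCPU) in host 1; 3 vCPU remain.
Put vm5 (25 vCPU) in host 2; 23 vCPU remain.
Put vm6 (31 vCPU) in host 3; 17 vCPU remain.
Put vm7 (29 vCPU) in host 4; 19 vCPU remain.
Put vm8 (31 vCPU) in host 5; 17 vCPU remain.
Put vm9 (13 vCPU) in host 2; 10 vCPU remain.
Put vm10 (5 vCPU) in host 2; 5 vCPU remain.
Put vm11 (31 vCPU) in host 6; 17 vCPU remain.
6 hosts × 48 vCPU = 288 vCPU; used 210 vCPU; unused 78 vCPU.

78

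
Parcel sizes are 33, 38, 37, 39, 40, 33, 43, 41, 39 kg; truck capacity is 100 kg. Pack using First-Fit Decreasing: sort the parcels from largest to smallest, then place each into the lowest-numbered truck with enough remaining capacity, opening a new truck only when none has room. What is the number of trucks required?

Sorted descending: 43, 41, 40, 39, 39, 38, 37, 33, 33.
Put 43 kg in truck 1; 57 kg remain.
Put 41 kg in truck 1; 16 kg remain.
Put 40 kg in truck 2; 60 kg remain.
Put 39 kg in truck 2; 21 kg remain.
Put 39 kg in truck 3; 61 kg remain.
Put 38 kg in truck 3; 23 kg remain.
Put 37 kg in truck 4; 63 kg remain.
Put 33 kg in truck 4; 30 kg remain.
Put 33 kg in truck 5; 67 kg remain.

5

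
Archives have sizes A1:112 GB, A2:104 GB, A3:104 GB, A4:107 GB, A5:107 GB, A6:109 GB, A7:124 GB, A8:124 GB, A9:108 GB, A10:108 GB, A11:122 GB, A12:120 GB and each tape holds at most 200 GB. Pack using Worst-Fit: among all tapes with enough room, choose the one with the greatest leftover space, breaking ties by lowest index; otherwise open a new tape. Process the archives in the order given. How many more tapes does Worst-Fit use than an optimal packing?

Worst-Fit: [112] [104] [104] [107] [107] [109] [124] [124] [108] [108] [122] [120] → 12 tapes.
12 archives exceed 100 GB (half the capacity), and no two of those can share a tape, so at least 12 tapes are needed.
So 12 is already optimal.

0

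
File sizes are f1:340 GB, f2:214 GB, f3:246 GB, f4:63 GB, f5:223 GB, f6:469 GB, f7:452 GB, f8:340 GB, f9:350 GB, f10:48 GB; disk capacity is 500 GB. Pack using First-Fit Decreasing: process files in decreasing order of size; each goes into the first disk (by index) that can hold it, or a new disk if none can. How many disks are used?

7 disks

Sorted descending: 469, 452, 350, 340, 340, 246, 223, 214, 63, 48.
disk 1: place 469 GB, 31 GB left
disk 2: place 452 GB, 48 GB left
disk 3: place 350 GB, 150 GB left
disk 4: place 340 GB, 160 GB left
disk 5: place 340 GB, 160 GB left
disk 6: place 246 GB, 254 GB left
disk 6: place 223 GB, 31 GB left
disk 7: place 214 GB, 286 GB left
disk 3: place 63 GB, 87 GB left
disk 2: place 48 GB, 0 GB left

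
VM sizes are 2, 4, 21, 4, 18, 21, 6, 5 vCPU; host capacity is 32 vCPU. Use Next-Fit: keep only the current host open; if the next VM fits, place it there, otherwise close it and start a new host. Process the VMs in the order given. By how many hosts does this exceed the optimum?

Next-Fit: [2,4,21,4] [18] [21,6,5] → 3 hosts.
Total size 81 vCPU; any packing needs at least ⌈81/32⌉ = 3 hosts.
So 3 is already optimal.

0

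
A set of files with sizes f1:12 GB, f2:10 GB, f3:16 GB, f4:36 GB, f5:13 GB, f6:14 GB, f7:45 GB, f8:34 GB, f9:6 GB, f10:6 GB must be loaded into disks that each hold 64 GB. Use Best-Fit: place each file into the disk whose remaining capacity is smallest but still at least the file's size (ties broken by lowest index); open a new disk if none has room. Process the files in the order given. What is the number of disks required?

disk 1: place f1 (12 GB), 52 GB left
disk 1: place f2 (10 GB), 42 GB left
disk 1: place f3 (16 GB), 26 GB left
disk 2: place f4 (36 GB), 28 GB left
disk 1: place f5 (13 GB), 13 GB left
disk 2: place f6 (14 GB), 14 GB left
disk 3: place f7 (45 GB), 19 GB left
disk 4: place f8 (34 GB), 30 GB left
disk 1: place f9 (6 GB), 7 GB left
disk 1: place f10 (6 GB), 1 GB left

4 disks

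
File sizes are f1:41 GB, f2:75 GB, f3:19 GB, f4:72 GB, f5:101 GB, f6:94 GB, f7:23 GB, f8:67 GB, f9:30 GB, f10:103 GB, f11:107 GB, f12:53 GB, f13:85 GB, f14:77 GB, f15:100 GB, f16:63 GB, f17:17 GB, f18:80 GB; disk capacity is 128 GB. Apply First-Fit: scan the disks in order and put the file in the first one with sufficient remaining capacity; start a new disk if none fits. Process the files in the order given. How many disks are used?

12

f1 (41 GB) → disk 1 (remaining 87 GB)
f2 (75 GB) → disk 1 (remaining 12 GB)
f3 (19 GB) → disk 2 (remaining 109 GB)
f4 (72 GB) → disk 2 (remaining 37 GB)
f5 (101 GB) → disk 3 (remaining 27 GB)
f6 (94 GB) → disk 4 (remaining 34 GB)
f7 (23 GB) → disk 2 (remaining 14 GB)
f8 (67 GB) → disk 5 (remaining 61 GB)
f9 (30 GB) → disk 4 (remaining 4 GB)
f10 (103 GB) → disk 6 (remaining 25 GB)
f11 (107 GB) → disk 7 (remaining 21 GB)
f12 (53 GB) → disk 5 (remaining 8 GB)
f13 (85 GB) → disk 8 (remaining 43 GB)
f14 (77 GB) → disk 9 (remaining 51 GB)
f15 (100 GB) → disk 10 (remaining 28 GB)
f16 (63 GB) → disk 11 (remaining 65 GB)
f17 (17 GB) → disk 3 (remaining 10 GB)
f18 (80 GB) → disk 12 (remaining 48 GB)
Final disks: [41,75] [19,72,23] [101,17] [94,30] [67,53] [103] [107] [85] [77] [100] [63] [80].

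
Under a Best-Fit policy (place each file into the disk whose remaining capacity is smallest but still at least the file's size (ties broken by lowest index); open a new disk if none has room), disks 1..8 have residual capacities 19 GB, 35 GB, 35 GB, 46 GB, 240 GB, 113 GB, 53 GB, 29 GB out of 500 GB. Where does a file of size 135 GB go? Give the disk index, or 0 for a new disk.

5

Disks with room: disk 5 (240 GB).
Tightest fit is disk 5 with 240 GB free.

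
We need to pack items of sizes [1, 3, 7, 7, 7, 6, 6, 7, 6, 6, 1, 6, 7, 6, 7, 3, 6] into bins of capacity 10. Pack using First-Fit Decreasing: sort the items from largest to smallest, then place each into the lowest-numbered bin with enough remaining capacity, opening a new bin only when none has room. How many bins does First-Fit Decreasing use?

Sorted descending: 7, 7, 7, 7, 7, 7, 6, 6, 6, 6, 6, 6, 6, 3, 3, 1, 1.
bin 1: place 7, 3 left
bin 2: place 7, 3 left
bin 3: place 7, 3 left
bin 4: place 7, 3 left
bin 5: place 7, 3 left
bin 6: place 7, 3 left
bin 7: place 6, 4 left
bin 8: place 6, 4 left
bin 9: place 6, 4 left
bin 10: place 6, 4 left
bin 11: place 6, 4 left
bin 12: place 6, 4 left
bin 13: place 6, 4 left
bin 1: place 3, 0 left
bin 2: place 3, 0 left
bin 3: place 1, 2 left
bin 3: place 1, 1 left
Final bins: [7,3] [7,3] [7,1,1] [7] [7] [7] [6] [6] [6] [6] [6] [6] [6].

13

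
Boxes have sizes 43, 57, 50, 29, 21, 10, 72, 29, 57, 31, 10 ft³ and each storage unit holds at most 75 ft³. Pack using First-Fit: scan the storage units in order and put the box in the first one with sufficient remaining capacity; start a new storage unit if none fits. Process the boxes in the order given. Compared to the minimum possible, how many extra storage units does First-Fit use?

0

First-Fit: [43,29] [57,10] [50,21] [72] [29,31,10] [57] → 6 storage units.
Total size 409 ft³; any packing needs at least ⌈409/75⌉ = 6 storage units.
So 6 is already optimal.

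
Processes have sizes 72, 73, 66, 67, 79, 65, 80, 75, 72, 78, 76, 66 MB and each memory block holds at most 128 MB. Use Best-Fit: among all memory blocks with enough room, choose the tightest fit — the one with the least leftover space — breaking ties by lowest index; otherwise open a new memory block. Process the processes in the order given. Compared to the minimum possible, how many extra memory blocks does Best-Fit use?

Best-Fit: [72] [73] [66] [67] [79] [65] [80] [75] [72] [78] [76] [66] → 12 memory blocks.
12 processes exceed 64 MB (half the capacity), and no two of those can share a memory block, so at least 12 memory blocks are needed.
So 12 is already optimal.

0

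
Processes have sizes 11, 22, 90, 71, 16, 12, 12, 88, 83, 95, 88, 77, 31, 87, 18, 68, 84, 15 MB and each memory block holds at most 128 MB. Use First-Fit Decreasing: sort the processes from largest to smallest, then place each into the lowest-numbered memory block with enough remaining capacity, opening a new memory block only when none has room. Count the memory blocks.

10

Sorted descending: 95, 90, 88, 88, 87, 84, 83, 77, 71, 68, 31, 22, 18, 16, 15, 12, 12, 11.
memory block 1: place 95 MB, 33 MB left
memory block 2: place 90 MB, 38 MB left
memory block 3: place 88 MB, 40 MB left
memory block 4: place 88 MB, 40 MB left
memory block 5: place 87 MB, 41 MB left
memory block 6: place 84 MB, 44 MB left
memory block 7: place 83 MB, 45 MB left
memory block 8: place 77 MB, 51 MB left
memory block 9: place 71 MB, 57 MB left
memory block 10: place 68 MB, 60 MB left
memory block 1: place 31 MB, 2 MB left
memory block 2: place 22 MB, 16 MB left
memory block 3: place 18 MB, 22 MB left
memory block 2: place 16 MB, 0 MB left
memory block 3: place 15 MB, 7 MB left
memory block 4: place 12 MB, 28 MB left
memory block 4: place 12 MB, 16 MB left
memory block 4: place 11 MB, 5 MB left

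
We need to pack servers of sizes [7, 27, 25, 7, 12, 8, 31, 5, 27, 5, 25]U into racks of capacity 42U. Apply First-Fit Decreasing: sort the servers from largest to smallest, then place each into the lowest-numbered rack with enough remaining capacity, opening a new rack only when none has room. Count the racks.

5 racks

Sorted descending: 31, 27, 27, 25, 25, 12, 8, 7, 7, 5, 5.
Put 31U in rack 1; 11U remain.
Put 27U in rack 2; 15U remain.
Put 27U in rack 3; 15U remain.
Put 25U in rack 4; 17U remain.
Put 25U in rack 5; 17U remain.
Put 12U in rack 2; 3U remain.
Put 8U in rack 1; 3U remain.
Put 7U in rack 3; 8U remain.
Put 7U in rack 3; 1U remain.
Put 5U in rack 4; 12U remain.
Put 5U in rack 4; 7U remain.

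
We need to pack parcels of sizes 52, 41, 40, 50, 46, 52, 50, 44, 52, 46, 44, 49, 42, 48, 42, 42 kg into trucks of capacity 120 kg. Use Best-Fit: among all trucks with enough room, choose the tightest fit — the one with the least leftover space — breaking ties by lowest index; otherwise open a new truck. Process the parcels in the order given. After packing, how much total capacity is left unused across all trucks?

truck 1: place 52 kg, 68 kg left
truck 1: place 41 kg, 27 kg left
truck 2: place 40 kg, 80 kg left
truck 2: place 50 kg, 30 kg left
truck 3: place 46 kg, 74 kg left
truck 3: place 52 kg, 22 kg left
truck 4: place 50 kg, 70 kg left
truck 4: place 44 kg, 26 kg left
truck 5: place 52 kg, 68 kg left
truck 5: place 46 kg, 22 kg left
truck 6: place 44 kg, 76 kg left
truck 6: place 49 kg, 27 kg left
truck 7: place 42 kg, 78 kg left
truck 7: place 48 kg, 30 kg left
truck 8: place 42 kg, 78 kg left
truck 8: place 42 kg, 36 kg left
8 trucks × 120 kg = 960 kg; used 740 kg; unused 220 kg.

220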